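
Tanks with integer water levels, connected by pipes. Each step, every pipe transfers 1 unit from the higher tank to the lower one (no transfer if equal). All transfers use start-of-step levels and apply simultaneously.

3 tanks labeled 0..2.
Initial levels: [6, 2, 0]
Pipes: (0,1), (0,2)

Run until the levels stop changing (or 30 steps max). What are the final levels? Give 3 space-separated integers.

Step 1: flows [0->1,0->2] -> levels [4 3 1]
Step 2: flows [0->1,0->2] -> levels [2 4 2]
Step 3: flows [1->0,0=2] -> levels [3 3 2]
Step 4: flows [0=1,0->2] -> levels [2 3 3]
Step 5: flows [1->0,2->0] -> levels [4 2 2]
Step 6: flows [0->1,0->2] -> levels [2 3 3]
  -> period-2 cycle: step 6 state = step 4 state; never stabilizes
  -> state at step 30: (30-4) mod 2 = 0, same as step 4 -> [2 3 3]

Answer: 2 3 3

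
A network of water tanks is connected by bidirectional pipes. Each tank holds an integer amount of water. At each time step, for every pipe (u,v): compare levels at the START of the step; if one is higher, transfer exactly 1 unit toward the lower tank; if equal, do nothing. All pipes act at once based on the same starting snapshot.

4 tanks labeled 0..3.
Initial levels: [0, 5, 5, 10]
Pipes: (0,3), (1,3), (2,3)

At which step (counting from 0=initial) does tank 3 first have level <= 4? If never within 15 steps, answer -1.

Step 1: flows [3->0,3->1,3->2] -> levels [1 6 6 7]
Step 2: flows [3->0,3->1,3->2] -> levels [2 7 7 4]
Tank 3 first reaches <=4 at step 2

Answer: 2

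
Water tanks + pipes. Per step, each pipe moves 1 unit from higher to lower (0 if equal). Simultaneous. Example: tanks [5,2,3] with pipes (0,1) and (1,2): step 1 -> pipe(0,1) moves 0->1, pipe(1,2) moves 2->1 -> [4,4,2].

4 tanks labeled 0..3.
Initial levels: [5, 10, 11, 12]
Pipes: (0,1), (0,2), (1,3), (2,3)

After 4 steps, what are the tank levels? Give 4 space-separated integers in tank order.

Answer: 11 8 8 11

Derivation:
Step 1: flows [1->0,2->0,3->1,3->2] -> levels [7 10 11 10]
Step 2: flows [1->0,2->0,1=3,2->3] -> levels [9 9 9 11]
Step 3: flows [0=1,0=2,3->1,3->2] -> levels [9 10 10 9]
Step 4: flows [1->0,2->0,1->3,2->3] -> levels [11 8 8 11]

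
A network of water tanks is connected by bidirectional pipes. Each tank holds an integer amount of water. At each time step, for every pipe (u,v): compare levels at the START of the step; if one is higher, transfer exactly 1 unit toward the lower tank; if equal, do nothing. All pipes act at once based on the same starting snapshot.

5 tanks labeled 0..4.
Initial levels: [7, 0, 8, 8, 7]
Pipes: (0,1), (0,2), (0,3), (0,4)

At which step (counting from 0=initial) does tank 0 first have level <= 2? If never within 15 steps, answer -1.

Step 1: flows [0->1,2->0,3->0,0=4] -> levels [8 1 7 7 7]
Step 2: flows [0->1,0->2,0->3,0->4] -> levels [4 2 8 8 8]
Step 3: flows [0->1,2->0,3->0,4->0] -> levels [6 3 7 7 7]
Step 4: flows [0->1,2->0,3->0,4->0] -> levels [8 4 6 6 6]
Step 5: flows [0->1,0->2,0->3,0->4] -> levels [4 5 7 7 7]
Step 6: flows [1->0,2->0,3->0,4->0] -> levels [8 4 6 6 6]
  -> period-2 cycle (repeats step 4); tank 0 never drops to <=2
Tank 0 never reaches <=2 within 15 steps

Answer: -1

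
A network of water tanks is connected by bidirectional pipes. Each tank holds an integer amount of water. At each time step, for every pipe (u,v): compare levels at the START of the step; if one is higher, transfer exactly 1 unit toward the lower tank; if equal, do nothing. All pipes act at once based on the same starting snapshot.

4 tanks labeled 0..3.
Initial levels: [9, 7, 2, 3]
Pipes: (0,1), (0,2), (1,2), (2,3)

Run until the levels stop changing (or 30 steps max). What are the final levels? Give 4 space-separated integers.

Step 1: flows [0->1,0->2,1->2,3->2] -> levels [7 7 5 2]
Step 2: flows [0=1,0->2,1->2,2->3] -> levels [6 6 6 3]
Step 3: flows [0=1,0=2,1=2,2->3] -> levels [6 6 5 4]
Step 4: flows [0=1,0->2,1->2,2->3] -> levels [5 5 6 5]
Step 5: flows [0=1,2->0,2->1,2->3] -> levels [6 6 3 6]
Step 6: flows [0=1,0->2,1->2,3->2] -> levels [5 5 6 5]
  -> period-2 cycle: step 6 state = step 4 state; never stabilizes
  -> state at step 30: (30-4) mod 2 = 0, same as step 4 -> [5 5 6 5]

Answer: 5 5 6 5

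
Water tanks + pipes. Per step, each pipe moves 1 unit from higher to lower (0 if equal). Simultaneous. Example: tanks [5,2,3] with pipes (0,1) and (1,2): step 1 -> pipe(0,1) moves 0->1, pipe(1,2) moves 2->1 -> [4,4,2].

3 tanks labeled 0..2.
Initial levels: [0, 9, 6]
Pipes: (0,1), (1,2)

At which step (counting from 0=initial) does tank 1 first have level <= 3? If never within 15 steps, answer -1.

Answer: -1

Derivation:
Step 1: flows [1->0,1->2] -> levels [1 7 7]
Step 2: flows [1->0,1=2] -> levels [2 6 7]
Step 3: flows [1->0,2->1] -> levels [3 6 6]
Step 4: flows [1->0,1=2] -> levels [4 5 6]
Step 5: flows [1->0,2->1] -> levels [5 5 5]
Step 6: flows [0=1,1=2] -> levels [5 5 5]
  -> stable; tank 1 stays at 5 > 3
Tank 1 never reaches <=3 within 15 steps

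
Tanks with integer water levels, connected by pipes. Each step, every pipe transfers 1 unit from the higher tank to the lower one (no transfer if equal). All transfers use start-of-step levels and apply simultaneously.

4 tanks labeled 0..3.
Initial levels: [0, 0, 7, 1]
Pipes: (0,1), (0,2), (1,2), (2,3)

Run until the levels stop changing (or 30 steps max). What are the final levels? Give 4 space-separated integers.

Answer: 2 2 1 3

Derivation:
Step 1: flows [0=1,2->0,2->1,2->3] -> levels [1 1 4 2]
Step 2: flows [0=1,2->0,2->1,2->3] -> levels [2 2 1 3]
Step 3: flows [0=1,0->2,1->2,3->2] -> levels [1 1 4 2]
  -> period-2 cycle: step 3 state = step 1 state; never stabilizes
  -> state at step 30: (30-1) mod 2 = 1, same as step 2 -> [2 2 1 3]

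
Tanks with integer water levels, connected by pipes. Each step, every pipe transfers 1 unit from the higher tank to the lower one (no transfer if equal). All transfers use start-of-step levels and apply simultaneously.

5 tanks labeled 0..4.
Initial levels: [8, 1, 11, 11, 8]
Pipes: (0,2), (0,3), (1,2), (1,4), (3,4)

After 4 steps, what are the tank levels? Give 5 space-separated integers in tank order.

Answer: 8 8 8 9 6

Derivation:
Step 1: flows [2->0,3->0,2->1,4->1,3->4] -> levels [10 3 9 9 8]
Step 2: flows [0->2,0->3,2->1,4->1,3->4] -> levels [8 5 9 9 8]
Step 3: flows [2->0,3->0,2->1,4->1,3->4] -> levels [10 7 7 7 8]
Step 4: flows [0->2,0->3,1=2,4->1,4->3] -> levels [8 8 8 9 6]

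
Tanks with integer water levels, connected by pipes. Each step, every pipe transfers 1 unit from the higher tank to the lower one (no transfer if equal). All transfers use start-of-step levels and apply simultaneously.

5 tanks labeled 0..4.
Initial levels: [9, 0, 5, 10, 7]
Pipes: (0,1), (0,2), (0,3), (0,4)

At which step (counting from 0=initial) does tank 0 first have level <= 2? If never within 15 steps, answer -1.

Answer: -1

Derivation:
Step 1: flows [0->1,0->2,3->0,0->4] -> levels [7 1 6 9 8]
Step 2: flows [0->1,0->2,3->0,4->0] -> levels [7 2 7 8 7]
Step 3: flows [0->1,0=2,3->0,0=4] -> levels [7 3 7 7 7]
Step 4: flows [0->1,0=2,0=3,0=4] -> levels [6 4 7 7 7]
Step 5: flows [0->1,2->0,3->0,4->0] -> levels [8 5 6 6 6]
Step 6: flows [0->1,0->2,0->3,0->4] -> levels [4 6 7 7 7]
Step 7: flows [1->0,2->0,3->0,4->0] -> levels [8 5 6 6 6]
  -> period-2 cycle (repeats step 5); tank 0 never drops to <=2
Tank 0 never reaches <=2 within 15 steps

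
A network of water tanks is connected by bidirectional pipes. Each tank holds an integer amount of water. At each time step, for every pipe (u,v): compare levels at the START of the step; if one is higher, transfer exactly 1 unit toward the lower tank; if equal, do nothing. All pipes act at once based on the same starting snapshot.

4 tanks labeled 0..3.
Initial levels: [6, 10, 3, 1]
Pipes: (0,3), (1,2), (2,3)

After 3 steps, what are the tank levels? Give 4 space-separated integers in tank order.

Answer: 4 7 5 4

Derivation:
Step 1: flows [0->3,1->2,2->3] -> levels [5 9 3 3]
Step 2: flows [0->3,1->2,2=3] -> levels [4 8 4 4]
Step 3: flows [0=3,1->2,2=3] -> levels [4 7 5 4]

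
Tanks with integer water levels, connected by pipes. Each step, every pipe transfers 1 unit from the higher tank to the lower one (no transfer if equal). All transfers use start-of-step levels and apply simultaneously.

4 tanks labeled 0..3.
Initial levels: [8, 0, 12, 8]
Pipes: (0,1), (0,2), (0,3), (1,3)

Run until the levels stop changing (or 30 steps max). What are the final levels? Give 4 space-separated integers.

Step 1: flows [0->1,2->0,0=3,3->1] -> levels [8 2 11 7]
Step 2: flows [0->1,2->0,0->3,3->1] -> levels [7 4 10 7]
Step 3: flows [0->1,2->0,0=3,3->1] -> levels [7 6 9 6]
Step 4: flows [0->1,2->0,0->3,1=3] -> levels [6 7 8 7]
Step 5: flows [1->0,2->0,3->0,1=3] -> levels [9 6 7 6]
Step 6: flows [0->1,0->2,0->3,1=3] -> levels [6 7 8 7]
  -> period-2 cycle: step 6 state = step 4 state; never stabilizes
  -> state at step 30: (30-4) mod 2 = 0, same as step 4 -> [6 7 8 7]

Answer: 6 7 8 7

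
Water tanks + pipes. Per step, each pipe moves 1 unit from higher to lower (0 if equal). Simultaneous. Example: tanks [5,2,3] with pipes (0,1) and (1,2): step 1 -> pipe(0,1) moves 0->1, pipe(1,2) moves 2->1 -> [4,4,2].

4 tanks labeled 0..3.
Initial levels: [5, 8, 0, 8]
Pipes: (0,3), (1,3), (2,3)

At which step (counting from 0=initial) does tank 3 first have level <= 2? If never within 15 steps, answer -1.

Answer: -1

Derivation:
Step 1: flows [3->0,1=3,3->2] -> levels [6 8 1 6]
Step 2: flows [0=3,1->3,3->2] -> levels [6 7 2 6]
Step 3: flows [0=3,1->3,3->2] -> levels [6 6 3 6]
Step 4: flows [0=3,1=3,3->2] -> levels [6 6 4 5]
Step 5: flows [0->3,1->3,3->2] -> levels [5 5 5 6]
Step 6: flows [3->0,3->1,3->2] -> levels [6 6 6 3]
Step 7: flows [0->3,1->3,2->3] -> levels [5 5 5 6]
  -> period-2 cycle (repeats step 5); tank 3 never drops to <=2
Tank 3 never reaches <=2 within 15 steps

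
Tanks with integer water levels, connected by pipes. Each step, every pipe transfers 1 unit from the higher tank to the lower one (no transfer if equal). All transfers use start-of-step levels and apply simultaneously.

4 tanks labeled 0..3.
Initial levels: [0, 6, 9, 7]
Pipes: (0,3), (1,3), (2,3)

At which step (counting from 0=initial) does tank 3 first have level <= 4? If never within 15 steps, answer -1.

Step 1: flows [3->0,3->1,2->3] -> levels [1 7 8 6]
Step 2: flows [3->0,1->3,2->3] -> levels [2 6 7 7]
Step 3: flows [3->0,3->1,2=3] -> levels [3 7 7 5]
Step 4: flows [3->0,1->3,2->3] -> levels [4 6 6 6]
Step 5: flows [3->0,1=3,2=3] -> levels [5 6 6 5]
Step 6: flows [0=3,1->3,2->3] -> levels [5 5 5 7]
Step 7: flows [3->0,3->1,3->2] -> levels [6 6 6 4]
Tank 3 first reaches <=4 at step 7

Answer: 7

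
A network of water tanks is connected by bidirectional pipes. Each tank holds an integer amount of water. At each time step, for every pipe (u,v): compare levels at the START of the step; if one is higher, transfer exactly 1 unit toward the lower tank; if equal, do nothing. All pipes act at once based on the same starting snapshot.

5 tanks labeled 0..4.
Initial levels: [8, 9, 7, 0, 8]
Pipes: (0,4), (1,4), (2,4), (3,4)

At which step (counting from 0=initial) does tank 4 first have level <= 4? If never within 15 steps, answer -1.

Answer: 7

Derivation:
Step 1: flows [0=4,1->4,4->2,4->3] -> levels [8 8 8 1 7]
Step 2: flows [0->4,1->4,2->4,4->3] -> levels [7 7 7 2 9]
Step 3: flows [4->0,4->1,4->2,4->3] -> levels [8 8 8 3 5]
Step 4: flows [0->4,1->4,2->4,4->3] -> levels [7 7 7 4 7]
Step 5: flows [0=4,1=4,2=4,4->3] -> levels [7 7 7 5 6]
Step 6: flows [0->4,1->4,2->4,4->3] -> levels [6 6 6 6 8]
Step 7: flows [4->0,4->1,4->2,4->3] -> levels [7 7 7 7 4]
Tank 4 first reaches <=4 at step 7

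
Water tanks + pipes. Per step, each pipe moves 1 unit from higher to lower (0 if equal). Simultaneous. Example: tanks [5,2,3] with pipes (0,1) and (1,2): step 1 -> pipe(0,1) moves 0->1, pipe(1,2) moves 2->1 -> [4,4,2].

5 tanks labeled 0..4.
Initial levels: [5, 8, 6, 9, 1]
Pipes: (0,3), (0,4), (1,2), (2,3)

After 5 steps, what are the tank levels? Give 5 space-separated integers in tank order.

Step 1: flows [3->0,0->4,1->2,3->2] -> levels [5 7 8 7 2]
Step 2: flows [3->0,0->4,2->1,2->3] -> levels [5 8 6 7 3]
Step 3: flows [3->0,0->4,1->2,3->2] -> levels [5 7 8 5 4]
Step 4: flows [0=3,0->4,2->1,2->3] -> levels [4 8 6 6 5]
Step 5: flows [3->0,4->0,1->2,2=3] -> levels [6 7 7 5 4]

Answer: 6 7 7 5 4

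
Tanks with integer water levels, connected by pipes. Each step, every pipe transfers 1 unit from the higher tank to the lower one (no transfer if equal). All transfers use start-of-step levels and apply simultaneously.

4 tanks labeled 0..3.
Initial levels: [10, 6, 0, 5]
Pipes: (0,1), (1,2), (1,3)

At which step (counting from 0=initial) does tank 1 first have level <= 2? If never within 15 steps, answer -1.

Step 1: flows [0->1,1->2,1->3] -> levels [9 5 1 6]
Step 2: flows [0->1,1->2,3->1] -> levels [8 6 2 5]
Step 3: flows [0->1,1->2,1->3] -> levels [7 5 3 6]
Step 4: flows [0->1,1->2,3->1] -> levels [6 6 4 5]
Step 5: flows [0=1,1->2,1->3] -> levels [6 4 5 6]
Step 6: flows [0->1,2->1,3->1] -> levels [5 7 4 5]
Step 7: flows [1->0,1->2,1->3] -> levels [6 4 5 6]
  -> period-2 cycle (repeats step 5); tank 1 never drops to <=2
Tank 1 never reaches <=2 within 15 steps

Answer: -1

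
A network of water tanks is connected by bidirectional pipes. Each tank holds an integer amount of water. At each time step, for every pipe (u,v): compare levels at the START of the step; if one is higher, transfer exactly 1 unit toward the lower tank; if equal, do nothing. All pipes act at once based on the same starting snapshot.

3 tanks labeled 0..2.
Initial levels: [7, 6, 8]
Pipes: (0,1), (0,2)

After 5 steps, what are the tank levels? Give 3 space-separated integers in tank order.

Step 1: flows [0->1,2->0] -> levels [7 7 7]
Step 2: flows [0=1,0=2] -> levels [7 7 7]
  -> stable; steps 3..5 unchanged -> [7 7 7]

Answer: 7 7 7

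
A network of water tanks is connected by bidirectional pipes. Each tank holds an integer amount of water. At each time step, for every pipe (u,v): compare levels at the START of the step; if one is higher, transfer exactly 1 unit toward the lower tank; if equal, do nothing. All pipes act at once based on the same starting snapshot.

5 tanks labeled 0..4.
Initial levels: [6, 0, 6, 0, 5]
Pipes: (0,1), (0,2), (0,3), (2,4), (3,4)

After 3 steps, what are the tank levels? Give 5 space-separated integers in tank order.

Step 1: flows [0->1,0=2,0->3,2->4,4->3] -> levels [4 1 5 2 5]
Step 2: flows [0->1,2->0,0->3,2=4,4->3] -> levels [3 2 4 4 4]
Step 3: flows [0->1,2->0,3->0,2=4,3=4] -> levels [4 3 3 3 4]

Answer: 4 3 3 3 4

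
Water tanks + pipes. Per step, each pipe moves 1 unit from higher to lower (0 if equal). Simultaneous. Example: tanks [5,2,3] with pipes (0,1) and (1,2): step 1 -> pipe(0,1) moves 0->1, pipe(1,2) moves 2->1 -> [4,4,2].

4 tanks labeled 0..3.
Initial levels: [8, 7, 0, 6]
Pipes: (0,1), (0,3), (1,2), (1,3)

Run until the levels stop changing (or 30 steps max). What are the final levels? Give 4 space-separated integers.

Answer: 5 7 5 4

Derivation:
Step 1: flows [0->1,0->3,1->2,1->3] -> levels [6 6 1 8]
Step 2: flows [0=1,3->0,1->2,3->1] -> levels [7 6 2 6]
Step 3: flows [0->1,0->3,1->2,1=3] -> levels [5 6 3 7]
Step 4: flows [1->0,3->0,1->2,3->1] -> levels [7 5 4 5]
Step 5: flows [0->1,0->3,1->2,1=3] -> levels [5 5 5 6]
Step 6: flows [0=1,3->0,1=2,3->1] -> levels [6 6 5 4]
Step 7: flows [0=1,0->3,1->2,1->3] -> levels [5 4 6 6]
Step 8: flows [0->1,3->0,2->1,3->1] -> levels [5 7 5 4]
Step 9: flows [1->0,0->3,1->2,1->3] -> levels [5 4 6 6]
  -> period-2 cycle: step 9 state = step 7 state; never stabilizes
  -> state at step 30: (30-7) mod 2 = 1, same as step 8 -> [5 7 5 4]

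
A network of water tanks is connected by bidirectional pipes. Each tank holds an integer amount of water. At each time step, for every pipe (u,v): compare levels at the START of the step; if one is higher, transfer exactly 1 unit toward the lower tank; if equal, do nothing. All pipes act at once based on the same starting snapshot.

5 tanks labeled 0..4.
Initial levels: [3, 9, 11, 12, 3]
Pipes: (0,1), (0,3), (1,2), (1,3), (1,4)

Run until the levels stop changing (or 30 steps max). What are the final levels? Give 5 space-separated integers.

Step 1: flows [1->0,3->0,2->1,3->1,1->4] -> levels [5 9 10 10 4]
Step 2: flows [1->0,3->0,2->1,3->1,1->4] -> levels [7 9 9 8 5]
Step 3: flows [1->0,3->0,1=2,1->3,1->4] -> levels [9 6 9 8 6]
Step 4: flows [0->1,0->3,2->1,3->1,1=4] -> levels [7 9 8 8 6]
Step 5: flows [1->0,3->0,1->2,1->3,1->4] -> levels [9 5 9 8 7]
Step 6: flows [0->1,0->3,2->1,3->1,4->1] -> levels [7 9 8 8 6]
  -> period-2 cycle: step 6 state = step 4 state; never stabilizes
  -> state at step 30: (30-4) mod 2 = 0, same as step 4 -> [7 9 8 8 6]

Answer: 7 9 8 8 6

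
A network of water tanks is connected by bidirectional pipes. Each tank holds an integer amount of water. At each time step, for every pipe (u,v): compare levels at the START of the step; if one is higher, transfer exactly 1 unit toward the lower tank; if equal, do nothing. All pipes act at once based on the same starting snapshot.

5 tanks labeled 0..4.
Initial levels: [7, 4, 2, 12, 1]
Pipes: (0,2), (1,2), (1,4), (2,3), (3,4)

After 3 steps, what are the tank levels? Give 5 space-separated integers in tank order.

Step 1: flows [0->2,1->2,1->4,3->2,3->4] -> levels [6 2 5 10 3]
Step 2: flows [0->2,2->1,4->1,3->2,3->4] -> levels [5 4 6 8 3]
Step 3: flows [2->0,2->1,1->4,3->2,3->4] -> levels [6 4 5 6 5]

Answer: 6 4 5 6 5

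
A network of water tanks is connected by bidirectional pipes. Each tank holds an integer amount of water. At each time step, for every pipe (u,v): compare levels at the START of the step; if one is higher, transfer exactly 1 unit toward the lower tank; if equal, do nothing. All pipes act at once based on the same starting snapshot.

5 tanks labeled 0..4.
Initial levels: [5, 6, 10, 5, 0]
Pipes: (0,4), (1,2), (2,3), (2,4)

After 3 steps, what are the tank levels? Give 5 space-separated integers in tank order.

Answer: 4 6 6 6 4

Derivation:
Step 1: flows [0->4,2->1,2->3,2->4] -> levels [4 7 7 6 2]
Step 2: flows [0->4,1=2,2->3,2->4] -> levels [3 7 5 7 4]
Step 3: flows [4->0,1->2,3->2,2->4] -> levels [4 6 6 6 4]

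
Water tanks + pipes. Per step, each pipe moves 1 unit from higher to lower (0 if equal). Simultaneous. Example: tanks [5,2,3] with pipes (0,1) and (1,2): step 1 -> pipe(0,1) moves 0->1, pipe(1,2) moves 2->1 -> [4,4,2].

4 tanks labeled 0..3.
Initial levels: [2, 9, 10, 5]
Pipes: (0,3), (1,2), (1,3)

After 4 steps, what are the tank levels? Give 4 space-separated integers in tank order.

Step 1: flows [3->0,2->1,1->3] -> levels [3 9 9 5]
Step 2: flows [3->0,1=2,1->3] -> levels [4 8 9 5]
Step 3: flows [3->0,2->1,1->3] -> levels [5 8 8 5]
Step 4: flows [0=3,1=2,1->3] -> levels [5 7 8 6]

Answer: 5 7 8 6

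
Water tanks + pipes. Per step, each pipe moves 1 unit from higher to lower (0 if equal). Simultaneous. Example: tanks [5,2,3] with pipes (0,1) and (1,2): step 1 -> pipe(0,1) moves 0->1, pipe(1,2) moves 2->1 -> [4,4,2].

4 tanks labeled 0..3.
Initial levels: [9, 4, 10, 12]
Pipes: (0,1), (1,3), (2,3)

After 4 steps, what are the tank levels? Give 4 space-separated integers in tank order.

Step 1: flows [0->1,3->1,3->2] -> levels [8 6 11 10]
Step 2: flows [0->1,3->1,2->3] -> levels [7 8 10 10]
Step 3: flows [1->0,3->1,2=3] -> levels [8 8 10 9]
Step 4: flows [0=1,3->1,2->3] -> levels [8 9 9 9]

Answer: 8 9 9 9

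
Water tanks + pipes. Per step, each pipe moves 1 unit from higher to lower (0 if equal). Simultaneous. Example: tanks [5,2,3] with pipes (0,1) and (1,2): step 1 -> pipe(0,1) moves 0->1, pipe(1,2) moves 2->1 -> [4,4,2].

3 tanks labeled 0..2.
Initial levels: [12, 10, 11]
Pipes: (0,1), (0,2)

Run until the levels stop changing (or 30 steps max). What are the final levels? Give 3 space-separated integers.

Answer: 12 10 11

Derivation:
Step 1: flows [0->1,0->2] -> levels [10 11 12]
Step 2: flows [1->0,2->0] -> levels [12 10 11]
  -> period-2 cycle: step 2 state = step 0 state; never stabilizes
  -> state at step 30: (30-0) mod 2 = 0, same as step 0 -> [12 10 11]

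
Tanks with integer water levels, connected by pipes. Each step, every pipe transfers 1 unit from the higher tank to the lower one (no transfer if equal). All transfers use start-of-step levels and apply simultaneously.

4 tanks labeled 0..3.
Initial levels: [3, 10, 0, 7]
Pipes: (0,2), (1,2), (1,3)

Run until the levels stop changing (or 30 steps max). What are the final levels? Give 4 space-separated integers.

Step 1: flows [0->2,1->2,1->3] -> levels [2 8 2 8]
Step 2: flows [0=2,1->2,1=3] -> levels [2 7 3 8]
Step 3: flows [2->0,1->2,3->1] -> levels [3 7 3 7]
Step 4: flows [0=2,1->2,1=3] -> levels [3 6 4 7]
Step 5: flows [2->0,1->2,3->1] -> levels [4 6 4 6]
Step 6: flows [0=2,1->2,1=3] -> levels [4 5 5 6]
Step 7: flows [2->0,1=2,3->1] -> levels [5 6 4 5]
Step 8: flows [0->2,1->2,1->3] -> levels [4 4 6 6]
Step 9: flows [2->0,2->1,3->1] -> levels [5 6 4 5]
  -> period-2 cycle: step 9 state = step 7 state; never stabilizes
  -> state at step 30: (30-7) mod 2 = 1, same as step 8 -> [4 4 6 6]

Answer: 4 4 6 6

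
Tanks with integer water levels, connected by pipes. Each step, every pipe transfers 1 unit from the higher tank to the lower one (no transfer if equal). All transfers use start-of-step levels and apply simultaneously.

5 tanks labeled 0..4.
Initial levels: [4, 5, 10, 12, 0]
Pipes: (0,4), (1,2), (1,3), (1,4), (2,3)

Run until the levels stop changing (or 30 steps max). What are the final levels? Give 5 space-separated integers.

Answer: 5 5 7 7 7

Derivation:
Step 1: flows [0->4,2->1,3->1,1->4,3->2] -> levels [3 6 10 10 2]
Step 2: flows [0->4,2->1,3->1,1->4,2=3] -> levels [2 7 9 9 4]
Step 3: flows [4->0,2->1,3->1,1->4,2=3] -> levels [3 8 8 8 4]
Step 4: flows [4->0,1=2,1=3,1->4,2=3] -> levels [4 7 8 8 4]
Step 5: flows [0=4,2->1,3->1,1->4,2=3] -> levels [4 8 7 7 5]
Step 6: flows [4->0,1->2,1->3,1->4,2=3] -> levels [5 5 8 8 5]
Step 7: flows [0=4,2->1,3->1,1=4,2=3] -> levels [5 7 7 7 5]
Step 8: flows [0=4,1=2,1=3,1->4,2=3] -> levels [5 6 7 7 6]
Step 9: flows [4->0,2->1,3->1,1=4,2=3] -> levels [6 8 6 6 5]
Step 10: flows [0->4,1->2,1->3,1->4,2=3] -> levels [5 5 7 7 7]
Step 11: flows [4->0,2->1,3->1,4->1,2=3] -> levels [6 8 6 6 5]
  -> period-2 cycle: step 11 state = step 9 state; never stabilizes
  -> state at step 30: (30-9) mod 2 = 1, same as step 10 -> [5 5 7 7 7]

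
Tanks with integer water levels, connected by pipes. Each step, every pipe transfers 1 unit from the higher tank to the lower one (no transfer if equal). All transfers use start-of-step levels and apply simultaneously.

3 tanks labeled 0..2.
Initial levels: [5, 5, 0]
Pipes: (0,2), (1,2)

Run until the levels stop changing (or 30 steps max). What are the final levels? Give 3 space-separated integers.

Step 1: flows [0->2,1->2] -> levels [4 4 2]
Step 2: flows [0->2,1->2] -> levels [3 3 4]
Step 3: flows [2->0,2->1] -> levels [4 4 2]
  -> period-2 cycle: step 3 state = step 1 state; never stabilizes
  -> state at step 30: (30-1) mod 2 = 1, same as step 2 -> [3 3 4]

Answer: 3 3 4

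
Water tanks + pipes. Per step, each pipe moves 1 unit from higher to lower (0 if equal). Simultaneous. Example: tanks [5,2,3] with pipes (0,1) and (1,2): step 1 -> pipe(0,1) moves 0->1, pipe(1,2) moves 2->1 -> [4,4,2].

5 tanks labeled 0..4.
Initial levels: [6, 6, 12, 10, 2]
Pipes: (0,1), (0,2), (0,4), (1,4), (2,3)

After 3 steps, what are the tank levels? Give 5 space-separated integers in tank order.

Answer: 7 6 9 10 4

Derivation:
Step 1: flows [0=1,2->0,0->4,1->4,2->3] -> levels [6 5 10 11 4]
Step 2: flows [0->1,2->0,0->4,1->4,3->2] -> levels [5 5 10 10 6]
Step 3: flows [0=1,2->0,4->0,4->1,2=3] -> levels [7 6 9 10 4]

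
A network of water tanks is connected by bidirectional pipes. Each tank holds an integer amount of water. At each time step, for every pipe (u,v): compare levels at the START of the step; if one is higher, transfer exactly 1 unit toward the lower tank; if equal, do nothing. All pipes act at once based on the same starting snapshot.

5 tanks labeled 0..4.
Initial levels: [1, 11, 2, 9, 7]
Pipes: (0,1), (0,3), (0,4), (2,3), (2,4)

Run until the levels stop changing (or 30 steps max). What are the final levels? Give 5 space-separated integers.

Step 1: flows [1->0,3->0,4->0,3->2,4->2] -> levels [4 10 4 7 5]
Step 2: flows [1->0,3->0,4->0,3->2,4->2] -> levels [7 9 6 5 3]
Step 3: flows [1->0,0->3,0->4,2->3,2->4] -> levels [6 8 4 7 5]
Step 4: flows [1->0,3->0,0->4,3->2,4->2] -> levels [7 7 6 5 5]
Step 5: flows [0=1,0->3,0->4,2->3,2->4] -> levels [5 7 4 7 7]
Step 6: flows [1->0,3->0,4->0,3->2,4->2] -> levels [8 6 6 5 5]
Step 7: flows [0->1,0->3,0->4,2->3,2->4] -> levels [5 7 4 7 7]
  -> period-2 cycle: step 7 state = step 5 state; never stabilizes
  -> state at step 30: (30-5) mod 2 = 1, same as step 6 -> [8 6 6 5 5]

Answer: 8 6 6 5 5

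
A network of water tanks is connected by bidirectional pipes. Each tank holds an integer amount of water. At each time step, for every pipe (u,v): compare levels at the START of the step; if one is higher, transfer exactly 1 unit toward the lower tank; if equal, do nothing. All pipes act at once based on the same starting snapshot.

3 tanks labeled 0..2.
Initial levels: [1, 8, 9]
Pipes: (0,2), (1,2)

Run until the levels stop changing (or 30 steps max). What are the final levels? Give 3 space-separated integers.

Answer: 6 6 6

Derivation:
Step 1: flows [2->0,2->1] -> levels [2 9 7]
Step 2: flows [2->0,1->2] -> levels [3 8 7]
Step 3: flows [2->0,1->2] -> levels [4 7 7]
Step 4: flows [2->0,1=2] -> levels [5 7 6]
Step 5: flows [2->0,1->2] -> levels [6 6 6]
Step 6: flows [0=2,1=2] -> levels [6 6 6]
  -> stable (no change)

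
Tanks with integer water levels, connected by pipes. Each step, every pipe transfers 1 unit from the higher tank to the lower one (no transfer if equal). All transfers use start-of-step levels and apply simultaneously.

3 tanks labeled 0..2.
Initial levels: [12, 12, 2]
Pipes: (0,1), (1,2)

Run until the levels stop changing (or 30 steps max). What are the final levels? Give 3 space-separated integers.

Answer: 8 10 8

Derivation:
Step 1: flows [0=1,1->2] -> levels [12 11 3]
Step 2: flows [0->1,1->2] -> levels [11 11 4]
Step 3: flows [0=1,1->2] -> levels [11 10 5]
Step 4: flows [0->1,1->2] -> levels [10 10 6]
Step 5: flows [0=1,1->2] -> levels [10 9 7]
Step 6: flows [0->1,1->2] -> levels [9 9 8]
Step 7: flows [0=1,1->2] -> levels [9 8 9]
Step 8: flows [0->1,2->1] -> levels [8 10 8]
Step 9: flows [1->0,1->2] -> levels [9 8 9]
  -> period-2 cycle: step 9 state = step 7 state; never stabilizes
  -> state at step 30: (30-7) mod 2 = 1, same as step 8 -> [8 10 8]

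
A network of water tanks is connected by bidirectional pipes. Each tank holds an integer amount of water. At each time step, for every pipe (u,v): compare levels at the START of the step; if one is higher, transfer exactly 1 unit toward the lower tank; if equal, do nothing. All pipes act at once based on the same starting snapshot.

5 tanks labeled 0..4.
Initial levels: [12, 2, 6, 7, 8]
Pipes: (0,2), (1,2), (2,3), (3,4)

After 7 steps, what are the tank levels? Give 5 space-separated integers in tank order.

Step 1: flows [0->2,2->1,3->2,4->3] -> levels [11 3 7 7 7]
Step 2: flows [0->2,2->1,2=3,3=4] -> levels [10 4 7 7 7]
Step 3: flows [0->2,2->1,2=3,3=4] -> levels [9 5 7 7 7]
Step 4: flows [0->2,2->1,2=3,3=4] -> levels [8 6 7 7 7]
Step 5: flows [0->2,2->1,2=3,3=4] -> levels [7 7 7 7 7]
Step 6: flows [0=2,1=2,2=3,3=4] -> levels [7 7 7 7 7]
  -> stable; steps 7..7 unchanged -> [7 7 7 7 7]

Answer: 7 7 7 7 7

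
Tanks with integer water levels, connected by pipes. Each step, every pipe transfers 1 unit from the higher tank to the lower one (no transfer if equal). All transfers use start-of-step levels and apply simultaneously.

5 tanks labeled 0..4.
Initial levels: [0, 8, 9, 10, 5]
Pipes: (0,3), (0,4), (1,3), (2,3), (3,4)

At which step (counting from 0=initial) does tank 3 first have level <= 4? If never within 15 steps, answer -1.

Answer: -1

Derivation:
Step 1: flows [3->0,4->0,3->1,3->2,3->4] -> levels [2 9 10 6 5]
Step 2: flows [3->0,4->0,1->3,2->3,3->4] -> levels [4 8 9 6 5]
Step 3: flows [3->0,4->0,1->3,2->3,3->4] -> levels [6 7 8 6 5]
Step 4: flows [0=3,0->4,1->3,2->3,3->4] -> levels [5 6 7 7 7]
Step 5: flows [3->0,4->0,3->1,2=3,3=4] -> levels [7 7 7 5 6]
Step 6: flows [0->3,0->4,1->3,2->3,4->3] -> levels [5 6 6 9 6]
Step 7: flows [3->0,4->0,3->1,3->2,3->4] -> levels [7 7 7 5 6]
  -> period-2 cycle (repeats step 5); tank 3 never drops to <=4
Tank 3 never reaches <=4 within 15 steps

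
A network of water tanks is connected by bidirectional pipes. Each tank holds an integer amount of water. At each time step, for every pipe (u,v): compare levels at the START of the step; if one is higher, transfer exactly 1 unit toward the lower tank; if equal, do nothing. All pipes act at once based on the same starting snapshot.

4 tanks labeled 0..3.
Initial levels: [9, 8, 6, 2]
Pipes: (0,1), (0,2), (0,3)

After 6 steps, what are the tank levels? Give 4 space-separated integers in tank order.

Answer: 7 6 6 6

Derivation:
Step 1: flows [0->1,0->2,0->3] -> levels [6 9 7 3]
Step 2: flows [1->0,2->0,0->3] -> levels [7 8 6 4]
Step 3: flows [1->0,0->2,0->3] -> levels [6 7 7 5]
Step 4: flows [1->0,2->0,0->3] -> levels [7 6 6 6]
Step 5: flows [0->1,0->2,0->3] -> levels [4 7 7 7]
Step 6: flows [1->0,2->0,3->0] -> levels [7 6 6 6]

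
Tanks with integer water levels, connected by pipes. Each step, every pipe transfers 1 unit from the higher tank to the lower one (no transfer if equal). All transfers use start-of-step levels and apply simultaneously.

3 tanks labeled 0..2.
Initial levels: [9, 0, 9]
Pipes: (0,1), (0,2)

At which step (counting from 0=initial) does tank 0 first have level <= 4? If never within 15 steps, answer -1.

Answer: -1

Derivation:
Step 1: flows [0->1,0=2] -> levels [8 1 9]
Step 2: flows [0->1,2->0] -> levels [8 2 8]
Step 3: flows [0->1,0=2] -> levels [7 3 8]
Step 4: flows [0->1,2->0] -> levels [7 4 7]
Step 5: flows [0->1,0=2] -> levels [6 5 7]
Step 6: flows [0->1,2->0] -> levels [6 6 6]
Step 7: flows [0=1,0=2] -> levels [6 6 6]
  -> stable; tank 0 stays at 6 > 4
Tank 0 never reaches <=4 within 15 steps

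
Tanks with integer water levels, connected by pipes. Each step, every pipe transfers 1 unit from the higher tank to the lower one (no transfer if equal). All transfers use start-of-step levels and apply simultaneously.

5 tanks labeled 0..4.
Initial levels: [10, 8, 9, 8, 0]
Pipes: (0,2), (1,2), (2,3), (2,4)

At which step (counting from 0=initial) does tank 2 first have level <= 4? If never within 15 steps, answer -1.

Step 1: flows [0->2,2->1,2->3,2->4] -> levels [9 9 7 9 1]
Step 2: flows [0->2,1->2,3->2,2->4] -> levels [8 8 9 8 2]
Step 3: flows [2->0,2->1,2->3,2->4] -> levels [9 9 5 9 3]
Step 4: flows [0->2,1->2,3->2,2->4] -> levels [8 8 7 8 4]
Step 5: flows [0->2,1->2,3->2,2->4] -> levels [7 7 9 7 5]
Step 6: flows [2->0,2->1,2->3,2->4] -> levels [8 8 5 8 6]
Step 7: flows [0->2,1->2,3->2,4->2] -> levels [7 7 9 7 5]
  -> period-2 cycle (repeats step 5); tank 2 never drops to <=4
Tank 2 never reaches <=4 within 15 steps

Answer: -1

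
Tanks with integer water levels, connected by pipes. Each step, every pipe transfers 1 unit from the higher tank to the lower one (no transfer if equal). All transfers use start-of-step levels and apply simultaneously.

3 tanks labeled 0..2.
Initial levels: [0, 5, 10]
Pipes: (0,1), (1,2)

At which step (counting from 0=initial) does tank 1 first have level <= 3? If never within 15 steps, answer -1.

Answer: -1

Derivation:
Step 1: flows [1->0,2->1] -> levels [1 5 9]
Step 2: flows [1->0,2->1] -> levels [2 5 8]
Step 3: flows [1->0,2->1] -> levels [3 5 7]
Step 4: flows [1->0,2->1] -> levels [4 5 6]
Step 5: flows [1->0,2->1] -> levels [5 5 5]
Step 6: flows [0=1,1=2] -> levels [5 5 5]
  -> stable; tank 1 stays at 5 > 3
Tank 1 never reaches <=3 within 15 steps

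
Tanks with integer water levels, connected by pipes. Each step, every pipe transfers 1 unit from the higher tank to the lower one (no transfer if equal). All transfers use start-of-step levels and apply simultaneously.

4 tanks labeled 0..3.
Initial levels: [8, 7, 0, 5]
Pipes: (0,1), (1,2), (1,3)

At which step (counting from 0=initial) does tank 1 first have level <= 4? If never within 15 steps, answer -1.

Step 1: flows [0->1,1->2,1->3] -> levels [7 6 1 6]
Step 2: flows [0->1,1->2,1=3] -> levels [6 6 2 6]
Step 3: flows [0=1,1->2,1=3] -> levels [6 5 3 6]
Step 4: flows [0->1,1->2,3->1] -> levels [5 6 4 5]
Step 5: flows [1->0,1->2,1->3] -> levels [6 3 5 6]
Tank 1 first reaches <=4 at step 5

Answer: 5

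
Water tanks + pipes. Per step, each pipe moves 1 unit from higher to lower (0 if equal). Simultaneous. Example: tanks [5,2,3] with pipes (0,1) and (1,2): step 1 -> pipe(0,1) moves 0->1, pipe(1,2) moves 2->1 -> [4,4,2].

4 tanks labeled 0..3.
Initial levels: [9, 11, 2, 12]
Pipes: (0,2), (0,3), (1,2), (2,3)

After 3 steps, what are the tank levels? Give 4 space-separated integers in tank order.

Step 1: flows [0->2,3->0,1->2,3->2] -> levels [9 10 5 10]
Step 2: flows [0->2,3->0,1->2,3->2] -> levels [9 9 8 8]
Step 3: flows [0->2,0->3,1->2,2=3] -> levels [7 8 10 9]

Answer: 7 8 10 9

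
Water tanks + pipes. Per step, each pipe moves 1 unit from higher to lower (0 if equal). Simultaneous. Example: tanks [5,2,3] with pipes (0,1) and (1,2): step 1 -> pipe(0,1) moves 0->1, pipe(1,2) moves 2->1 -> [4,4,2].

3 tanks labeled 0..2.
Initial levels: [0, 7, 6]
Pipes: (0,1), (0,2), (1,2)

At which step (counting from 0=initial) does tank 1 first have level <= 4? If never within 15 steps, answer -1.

Step 1: flows [1->0,2->0,1->2] -> levels [2 5 6]
Step 2: flows [1->0,2->0,2->1] -> levels [4 5 4]
Step 3: flows [1->0,0=2,1->2] -> levels [5 3 5]
Tank 1 first reaches <=4 at step 3

Answer: 3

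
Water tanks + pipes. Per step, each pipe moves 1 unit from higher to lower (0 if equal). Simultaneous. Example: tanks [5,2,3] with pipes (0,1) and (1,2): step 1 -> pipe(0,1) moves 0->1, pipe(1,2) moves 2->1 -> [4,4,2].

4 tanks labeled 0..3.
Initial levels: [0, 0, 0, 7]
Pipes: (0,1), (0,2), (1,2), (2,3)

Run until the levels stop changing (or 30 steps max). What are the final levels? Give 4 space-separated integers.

Step 1: flows [0=1,0=2,1=2,3->2] -> levels [0 0 1 6]
Step 2: flows [0=1,2->0,2->1,3->2] -> levels [1 1 0 5]
Step 3: flows [0=1,0->2,1->2,3->2] -> levels [0 0 3 4]
Step 4: flows [0=1,2->0,2->1,3->2] -> levels [1 1 2 3]
Step 5: flows [0=1,2->0,2->1,3->2] -> levels [2 2 1 2]
Step 6: flows [0=1,0->2,1->2,3->2] -> levels [1 1 4 1]
Step 7: flows [0=1,2->0,2->1,2->3] -> levels [2 2 1 2]
  -> period-2 cycle: step 7 state = step 5 state; never stabilizes
  -> state at step 30: (30-5) mod 2 = 1, same as step 6 -> [1 1 4 1]

Answer: 1 1 4 1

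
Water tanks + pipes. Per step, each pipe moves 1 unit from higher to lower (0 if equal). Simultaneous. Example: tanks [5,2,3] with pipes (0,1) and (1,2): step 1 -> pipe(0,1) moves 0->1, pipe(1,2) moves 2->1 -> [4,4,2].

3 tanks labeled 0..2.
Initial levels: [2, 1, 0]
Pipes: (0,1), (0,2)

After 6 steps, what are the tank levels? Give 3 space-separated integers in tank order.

Answer: 2 1 0

Derivation:
Step 1: flows [0->1,0->2] -> levels [0 2 1]
Step 2: flows [1->0,2->0] -> levels [2 1 0]
  -> period-2 cycle: step 2 state = step 0 state
  -> state at step 6: (6-0) mod 2 = 0, same as step 0 -> [2 1 0]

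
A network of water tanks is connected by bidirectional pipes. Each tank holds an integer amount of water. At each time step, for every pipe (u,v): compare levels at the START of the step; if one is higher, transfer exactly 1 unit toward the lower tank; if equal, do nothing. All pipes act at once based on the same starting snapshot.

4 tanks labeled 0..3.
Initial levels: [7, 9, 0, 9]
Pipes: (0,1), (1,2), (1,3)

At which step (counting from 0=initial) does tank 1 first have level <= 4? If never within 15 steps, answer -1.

Answer: 7

Derivation:
Step 1: flows [1->0,1->2,1=3] -> levels [8 7 1 9]
Step 2: flows [0->1,1->2,3->1] -> levels [7 8 2 8]
Step 3: flows [1->0,1->2,1=3] -> levels [8 6 3 8]
Step 4: flows [0->1,1->2,3->1] -> levels [7 7 4 7]
Step 5: flows [0=1,1->2,1=3] -> levels [7 6 5 7]
Step 6: flows [0->1,1->2,3->1] -> levels [6 7 6 6]
Step 7: flows [1->0,1->2,1->3] -> levels [7 4 7 7]
Tank 1 first reaches <=4 at step 7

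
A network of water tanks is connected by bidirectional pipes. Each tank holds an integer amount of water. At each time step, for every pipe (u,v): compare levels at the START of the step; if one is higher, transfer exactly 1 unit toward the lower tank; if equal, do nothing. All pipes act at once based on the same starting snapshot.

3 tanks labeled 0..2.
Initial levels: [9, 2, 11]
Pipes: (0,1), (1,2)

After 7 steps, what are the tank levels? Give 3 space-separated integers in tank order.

Answer: 7 8 7

Derivation:
Step 1: flows [0->1,2->1] -> levels [8 4 10]
Step 2: flows [0->1,2->1] -> levels [7 6 9]
Step 3: flows [0->1,2->1] -> levels [6 8 8]
Step 4: flows [1->0,1=2] -> levels [7 7 8]
Step 5: flows [0=1,2->1] -> levels [7 8 7]
Step 6: flows [1->0,1->2] -> levels [8 6 8]
Step 7: flows [0->1,2->1] -> levels [7 8 7]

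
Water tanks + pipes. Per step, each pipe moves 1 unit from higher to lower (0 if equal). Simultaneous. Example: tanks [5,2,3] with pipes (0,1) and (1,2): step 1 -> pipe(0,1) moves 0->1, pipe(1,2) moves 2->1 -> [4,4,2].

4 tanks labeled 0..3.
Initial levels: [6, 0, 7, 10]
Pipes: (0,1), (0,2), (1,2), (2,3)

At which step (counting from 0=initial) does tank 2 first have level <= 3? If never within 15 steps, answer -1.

Step 1: flows [0->1,2->0,2->1,3->2] -> levels [6 2 6 9]
Step 2: flows [0->1,0=2,2->1,3->2] -> levels [5 4 6 8]
Step 3: flows [0->1,2->0,2->1,3->2] -> levels [5 6 5 7]
Step 4: flows [1->0,0=2,1->2,3->2] -> levels [6 4 7 6]
Step 5: flows [0->1,2->0,2->1,2->3] -> levels [6 6 4 7]
Step 6: flows [0=1,0->2,1->2,3->2] -> levels [5 5 7 6]
Step 7: flows [0=1,2->0,2->1,2->3] -> levels [6 6 4 7]
  -> period-2 cycle (repeats step 5); tank 2 never drops to <=3
Tank 2 never reaches <=3 within 15 steps

Answer: -1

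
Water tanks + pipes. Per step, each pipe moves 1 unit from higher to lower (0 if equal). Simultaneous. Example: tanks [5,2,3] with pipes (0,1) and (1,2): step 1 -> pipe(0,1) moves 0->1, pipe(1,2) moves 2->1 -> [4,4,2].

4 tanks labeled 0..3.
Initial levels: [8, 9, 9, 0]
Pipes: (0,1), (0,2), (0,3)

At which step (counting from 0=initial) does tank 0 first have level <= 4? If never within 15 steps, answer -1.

Step 1: flows [1->0,2->0,0->3] -> levels [9 8 8 1]
Step 2: flows [0->1,0->2,0->3] -> levels [6 9 9 2]
Step 3: flows [1->0,2->0,0->3] -> levels [7 8 8 3]
Step 4: flows [1->0,2->0,0->3] -> levels [8 7 7 4]
Step 5: flows [0->1,0->2,0->3] -> levels [5 8 8 5]
Step 6: flows [1->0,2->0,0=3] -> levels [7 7 7 5]
Step 7: flows [0=1,0=2,0->3] -> levels [6 7 7 6]
Step 8: flows [1->0,2->0,0=3] -> levels [8 6 6 6]
Step 9: flows [0->1,0->2,0->3] -> levels [5 7 7 7]
Step 10: flows [1->0,2->0,3->0] -> levels [8 6 6 6]
  -> period-2 cycle (repeats step 8); tank 0 never drops to <=4
Tank 0 never reaches <=4 within 15 steps

Answer: -1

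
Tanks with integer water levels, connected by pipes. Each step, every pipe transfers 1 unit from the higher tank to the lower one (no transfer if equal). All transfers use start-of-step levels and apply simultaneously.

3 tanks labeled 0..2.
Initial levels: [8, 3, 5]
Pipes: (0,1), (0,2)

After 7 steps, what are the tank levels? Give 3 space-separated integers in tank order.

Step 1: flows [0->1,0->2] -> levels [6 4 6]
Step 2: flows [0->1,0=2] -> levels [5 5 6]
Step 3: flows [0=1,2->0] -> levels [6 5 5]
Step 4: flows [0->1,0->2] -> levels [4 6 6]
Step 5: flows [1->0,2->0] -> levels [6 5 5]
  -> period-2 cycle: step 5 state = step 3 state
  -> state at step 7: (7-3) mod 2 = 0, same as step 3 -> [6 5 5]

Answer: 6 5 5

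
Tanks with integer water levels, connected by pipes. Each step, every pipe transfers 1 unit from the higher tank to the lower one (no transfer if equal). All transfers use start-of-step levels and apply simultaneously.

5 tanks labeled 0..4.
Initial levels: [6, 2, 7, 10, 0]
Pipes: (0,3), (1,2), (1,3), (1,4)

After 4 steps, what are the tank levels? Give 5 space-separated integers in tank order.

Step 1: flows [3->0,2->1,3->1,1->4] -> levels [7 3 6 8 1]
Step 2: flows [3->0,2->1,3->1,1->4] -> levels [8 4 5 6 2]
Step 3: flows [0->3,2->1,3->1,1->4] -> levels [7 5 4 6 3]
Step 4: flows [0->3,1->2,3->1,1->4] -> levels [6 4 5 6 4]

Answer: 6 4 5 6 4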